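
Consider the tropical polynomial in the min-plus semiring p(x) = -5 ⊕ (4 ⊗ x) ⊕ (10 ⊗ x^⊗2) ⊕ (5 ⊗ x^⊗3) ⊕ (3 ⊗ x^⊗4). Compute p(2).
p(2) = -5

A tropical monomial a ⊗ x^⊗i evaluates to a + i · x. Evaluating each term at x = 2:
  Term 0 contributes -5 + 0 · 2 = -5
  Term 1 contributes 4 + 1 · 2 = 6
  Term 2 contributes 10 + 2 · 2 = 14
  Term 3 contributes 5 + 3 · 2 = 11
  Term 4 contributes 3 + 4 · 2 = 11
p(2) = ⊕ of these = min[-5, 6, 14, 11, 11] = -5.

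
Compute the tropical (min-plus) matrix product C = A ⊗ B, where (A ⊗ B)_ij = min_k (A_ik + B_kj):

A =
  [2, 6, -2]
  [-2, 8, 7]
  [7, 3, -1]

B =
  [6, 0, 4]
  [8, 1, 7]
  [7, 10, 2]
A ⊗ B =
  [5, 2, 0]
  [4, -2, 2]
  [6, 4, 1]

Apply the min-plus product entry-by-entry:
  C[0][0] = min over k of (A[0][0] + B[0][0] = 2 + 6 = 8, A[0][1] + B[1][0] = 6 + 8 = 14, A[0][2] + B[2][0] = -2 + 7 = 5) = 5 (attained at k = 2)
  C[0][1] = min over k of (A[0][0] + B[0][1] = 2 + 0 = 2, A[0][1] + B[1][1] = 6 + 1 = 7, A[0][2] + B[2][1] = -2 + 10 = 8) = 2 (attained at k = 0)
  C[0][2] = min over k of (A[0][0] + B[0][2] = 2 + 4 = 6, A[0][1] + B[1][2] = 6 + 7 = 13, A[0][2] + B[2][2] = -2 + 2 = 0) = 0 (attained at k = 2)
  C[1][0] = min over k of (A[1][0] + B[0][0] = -2 + 6 = 4, A[1][1] + B[1][0] = 8 + 8 = 16, A[1][2] + B[2][0] = 7 + 7 = 14) = 4 (attained at k = 0)
  C[1][1] = min over k of (A[1][0] + B[0][1] = -2 + 0 = -2, A[1][1] + B[1][1] = 8 + 1 = 9, A[1][2] + B[2][1] = 7 + 10 = 17) = -2 (attained at k = 0)
  C[1][2] = min over k of (A[1][0] + B[0][2] = -2 + 4 = 2, A[1][1] + B[1][2] = 8 + 7 = 15, A[1][2] + B[2][2] = 7 + 2 = 9) = 2 (attained at k = 0)
  C[2][0] = min over k of (A[2][0] + B[0][0] = 7 + 6 = 13, A[2][1] + B[1][0] = 3 + 8 = 11, A[2][2] + B[2][0] = -1 + 7 = 6) = 6 (attained at k = 2)
  C[2][1] = min over k of (A[2][0] + B[0][1] = 7 + 0 = 7, A[2][1] + B[1][1] = 3 + 1 = 4, A[2][2] + B[2][1] = -1 + 10 = 9) = 4 (attained at k = 1)
  C[2][2] = min over k of (A[2][0] + B[0][2] = 7 + 4 = 11, A[2][1] + B[1][2] = 3 + 7 = 10, A[2][2] + B[2][2] = -1 + 2 = 1) = 1 (attained at k = 2)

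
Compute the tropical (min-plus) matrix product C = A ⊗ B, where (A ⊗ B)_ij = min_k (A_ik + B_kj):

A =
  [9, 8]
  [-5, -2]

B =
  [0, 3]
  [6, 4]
A ⊗ B =
  [9, 12]
  [-5, -2]

Apply the min-plus product entry-by-entry:
  C[0][0] = min over k of (A[0][0] + B[0][0] = 9 + 0 = 9, A[0][1] + B[1][0] = 8 + 6 = 14) = 9 (attained at k = 0)
  C[0][1] = min over k of (A[0][0] + B[0][1] = 9 + 3 = 12, A[0][1] + B[1][1] = 8 + 4 = 12) = 12 (attained at k = 0)
  C[1][0] = min over k of (A[1][0] + B[0][0] = -5 + 0 = -5, A[1][1] + B[1][0] = -2 + 6 = 4) = -5 (attained at k = 0)
  C[1][1] = min over k of (A[1][0] + B[0][1] = -5 + 3 = -2, A[1][1] + B[1][1] = -2 + 4 = 2) = -2 (attained at k = 0)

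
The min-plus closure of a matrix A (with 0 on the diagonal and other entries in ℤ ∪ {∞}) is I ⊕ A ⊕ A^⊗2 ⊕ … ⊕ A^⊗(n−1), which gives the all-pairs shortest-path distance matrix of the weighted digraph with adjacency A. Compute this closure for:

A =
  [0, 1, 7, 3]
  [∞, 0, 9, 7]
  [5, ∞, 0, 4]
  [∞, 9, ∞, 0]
Closure =
  [0, 1, 7, 3]
  [14, 0, 9, 7]
  [5, 6, 0, 4]
  [23, 9, 18, 0]

This is the Floyd-Warshall all-pairs shortest-path computation. For each intermediate vertex k = 0, 1, …, 3, update dist[i][j] ← min(dist[i][j], dist[i][k] + dist[k][j]). The final matrix gives, for each (i, j), the minimum total weight of any directed path from i to j (possibly empty when i = j).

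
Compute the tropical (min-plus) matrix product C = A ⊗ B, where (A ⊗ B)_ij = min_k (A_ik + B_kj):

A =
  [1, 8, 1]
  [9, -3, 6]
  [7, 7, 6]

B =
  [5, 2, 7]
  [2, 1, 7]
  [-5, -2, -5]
A ⊗ B =
  [-4, -1, -4]
  [-1, -2, 1]
  [1, 4, 1]

Apply the min-plus product entry-by-entry:
  C[0][0] = min over k of (A[0][0] + B[0][0] = 1 + 5 = 6, A[0][1] + B[1][0] = 8 + 2 = 10, A[0][2] + B[2][0] = 1 + -5 = -4) = -4 (attained at k = 2)
  C[0][1] = min over k of (A[0][0] + B[0][1] = 1 + 2 = 3, A[0][1] + B[1][1] = 8 + 1 = 9, A[0][2] + B[2][1] = 1 + -2 = -1) = -1 (attained at k = 2)
  C[0][2] = min over k of (A[0][0] + B[0][2] = 1 + 7 = 8, A[0][1] + B[1][2] = 8 + 7 = 15, A[0][2] + B[2][2] = 1 + -5 = -4) = -4 (attained at k = 2)
  C[1][0] = min over k of (A[1][0] + B[0][0] = 9 + 5 = 14, A[1][1] + B[1][0] = -3 + 2 = -1, A[1][2] + B[2][0] = 6 + -5 = 1) = -1 (attained at k = 1)
  C[1][1] = min over k of (A[1][0] + B[0][1] = 9 + 2 = 11, A[1][1] + B[1][1] = -3 + 1 = -2, A[1][2] + B[2][1] = 6 + -2 = 4) = -2 (attained at k = 1)
  C[1][2] = min over k of (A[1][0] + B[0][2] = 9 + 7 = 16, A[1][1] + B[1][2] = -3 + 7 = 4, A[1][2] + B[2][2] = 6 + -5 = 1) = 1 (attained at k = 2)
  C[2][0] = min over k of (A[2][0] + B[0][0] = 7 + 5 = 12, A[2][1] + B[1][0] = 7 + 2 = 9, A[2][2] + B[2][0] = 6 + -5 = 1) = 1 (attained at k = 2)
  C[2][1] = min over k of (A[2][0] + B[0][1] = 7 + 2 = 9, A[2][1] + B[1][1] = 7 + 1 = 8, A[2][2] + B[2][1] = 6 + -2 = 4) = 4 (attained at k = 2)
  C[2][2] = min over k of (A[2][0] + B[0][2] = 7 + 7 = 14, A[2][1] + B[1][2] = 7 + 7 = 14, A[2][2] + B[2][2] = 6 + -5 = 1) = 1 (attained at k = 2)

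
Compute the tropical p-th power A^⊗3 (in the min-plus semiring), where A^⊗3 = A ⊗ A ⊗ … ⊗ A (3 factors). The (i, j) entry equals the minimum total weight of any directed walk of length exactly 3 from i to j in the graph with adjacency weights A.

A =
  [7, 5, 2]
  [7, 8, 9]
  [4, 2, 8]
A^⊗3 =
  [11, 11, 8]
  [13, 11, 15]
  [10, 8, 11]

Each entry (A^⊗3)_ij equals the minimum over all length-3 walks i = v_0 → v_1 → … → v_3 = j of Σ_t A[v_t][v_{t+1}]. For example, for (i, j) = (0, 2) we minimise over 9 possible intermediate vertex sequences; the minimum is 8, attained along the walk 0 → 2 → 0 → 2.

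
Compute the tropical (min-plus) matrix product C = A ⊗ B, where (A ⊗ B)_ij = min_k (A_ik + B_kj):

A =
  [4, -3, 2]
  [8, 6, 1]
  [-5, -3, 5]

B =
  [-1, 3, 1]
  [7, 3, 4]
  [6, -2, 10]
A ⊗ B =
  [3, 0, 1]
  [7, -1, 9]
  [-6, -2, -4]

Apply the min-plus product entry-by-entry:
  C[0][0] = min over k of (A[0][0] + B[0][0] = 4 + -1 = 3, A[0][1] + B[1][0] = -3 + 7 = 4, A[0][2] + B[2][0] = 2 + 6 = 8) = 3 (attained at k = 0)
  C[0][1] = min over k of (A[0][0] + B[0][1] = 4 + 3 = 7, A[0][1] + B[1][1] = -3 + 3 = 0, A[0][2] + B[2][1] = 2 + -2 = 0) = 0 (attained at k = 1)
  C[0][2] = min over k of (A[0][0] + B[0][2] = 4 + 1 = 5, A[0][1] + B[1][2] = -3 + 4 = 1, A[0][2] + B[2][2] = 2 + 10 = 12) = 1 (attained at k = 1)
  C[1][0] = min over k of (A[1][0] + B[0][0] = 8 + -1 = 7, A[1][1] + B[1][0] = 6 + 7 = 13, A[1][2] + B[2][0] = 1 + 6 = 7) = 7 (attained at k = 0)
  C[1][1] = min over k of (A[1][0] + B[0][1] = 8 + 3 = 11, A[1][1] + B[1][1] = 6 + 3 = 9, A[1][2] + B[2][1] = 1 + -2 = -1) = -1 (attained at k = 2)
  C[1][2] = min over k of (A[1][0] + B[0][2] = 8 + 1 = 9, A[1][1] + B[1][2] = 6 + 4 = 10, A[1][2] + B[2][2] = 1 + 10 = 11) = 9 (attained at k = 0)
  C[2][0] = min over k of (A[2][0] + B[0][0] = -5 + -1 = -6, A[2][1] + B[1][0] = -3 + 7 = 4, A[2][2] + B[2][0] = 5 + 6 = 11) = -6 (attained at k = 0)
  C[2][1] = min over k of (A[2][0] + B[0][1] = -5 + 3 = -2, A[2][1] + B[1][1] = -3 + 3 = 0, A[2][2] + B[2][1] = 5 + -2 = 3) = -2 (attained at k = 0)
  C[2][2] = min over k of (A[2][0] + B[0][2] = -5 + 1 = -4, A[2][1] + B[1][2] = -3 + 4 = 1, A[2][2] + B[2][2] = 5 + 10 = 15) = -4 (attained at k = 0)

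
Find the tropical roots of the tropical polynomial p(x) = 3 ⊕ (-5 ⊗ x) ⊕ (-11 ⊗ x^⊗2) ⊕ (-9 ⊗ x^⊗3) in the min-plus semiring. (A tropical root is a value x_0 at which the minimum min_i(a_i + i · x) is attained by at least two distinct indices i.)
Roots: {-2, 6, 8}

Each tropical root is a break point of the lower envelope of the lines y = a_i + i · x (there are 4 lines, with slopes 0, 1, ..., 3). Only the lines that attain the minimum somewhere contribute to roots; other lines are dominated. Here the surviving (envelope) indices are i = 3, i = 2, i = 1, i = 0.
Intersections between consecutive envelope lines give the roots: for adjacent envelope indices i < j the intersection is x = (a_i − a_j) / (j − i). Reading off the sorted break points: {-2, 6, 8}.
Verification: at each break x_0, at least two indices attain the minimum of min_i(a_i + i · x_0).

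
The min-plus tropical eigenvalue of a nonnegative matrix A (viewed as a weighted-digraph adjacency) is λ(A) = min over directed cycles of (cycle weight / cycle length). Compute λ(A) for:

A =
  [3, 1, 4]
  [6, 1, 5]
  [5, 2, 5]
λ(A) = 1

Enumerate directed cycles and compute their means (weight / length). Sample:
  cycle 0 → 0: weight = 3, length = 1, mean = 3/1 ≈ 3.000
  cycle 1 → 1: weight = 1, length = 1, mean = 1/1 ≈ 1.000
  cycle 2 → 2: weight = 5, length = 1, mean = 5/1 ≈ 5.000
  cycle 0 → 1 → 0: weight = 7, length = 2, mean = 7/2 ≈ 3.500
  cycle 0 → 2 → 0: weight = 9, length = 2, mean = 9/2 ≈ 4.500
  cycle 1 → 0 → 1: weight = 7, length = 2, mean = 7/2 ≈ 3.500
Minimum mean = 1.000, attained e.g. along the cycle 1 → 1 with weight 1 and length 1. So λ(A) = 1/1 = 1.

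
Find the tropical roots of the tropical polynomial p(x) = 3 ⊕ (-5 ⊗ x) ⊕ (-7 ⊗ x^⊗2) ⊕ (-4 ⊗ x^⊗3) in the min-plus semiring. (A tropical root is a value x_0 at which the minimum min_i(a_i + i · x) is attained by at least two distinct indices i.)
Roots: {-3, 2, 8}

Each tropical root is a break point of the lower envelope of the lines y = a_i + i · x (there are 4 lines, with slopes 0, 1, ..., 3). Only the lines that attain the minimum somewhere contribute to roots; other lines are dominated. Here the surviving (envelope) indices are i = 3, i = 2, i = 1, i = 0.
Intersections between consecutive envelope lines give the roots: for adjacent envelope indices i < j the intersection is x = (a_i − a_j) / (j − i). Reading off the sorted break points: {-3, 2, 8}.
Verification: at each break x_0, at least two indices attain the minimum of min_i(a_i + i · x_0).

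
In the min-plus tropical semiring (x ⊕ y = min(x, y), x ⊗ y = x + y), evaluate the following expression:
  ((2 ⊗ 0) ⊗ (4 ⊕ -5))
((2 ⊗ 0) ⊗ (4 ⊕ -5)) = -3

Expand innermost to outermost. Recall ⊕ takes the minimum of its arguments and ⊗ takes their sum. Working out the expression ((2 ⊗ 0) ⊗ (4 ⊕ -5)) gives -3.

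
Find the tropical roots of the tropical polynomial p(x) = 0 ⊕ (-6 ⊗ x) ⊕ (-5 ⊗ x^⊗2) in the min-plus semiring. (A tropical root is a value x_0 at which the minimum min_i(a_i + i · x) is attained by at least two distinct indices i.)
Roots: {-1, 6}

Each tropical root is a break point of the lower envelope of the lines y = a_i + i · x (there are 3 lines, with slopes 0, 1, ..., 2). Only the lines that attain the minimum somewhere contribute to roots; other lines are dominated. Here the surviving (envelope) indices are i = 2, i = 1, i = 0.
Intersections between consecutive envelope lines give the roots: for adjacent envelope indices i < j the intersection is x = (a_i − a_j) / (j − i). Reading off the sorted break points: {-1, 6}.
Verification: at each break x_0, at least two indices attain the minimum of min_i(a_i + i · x_0).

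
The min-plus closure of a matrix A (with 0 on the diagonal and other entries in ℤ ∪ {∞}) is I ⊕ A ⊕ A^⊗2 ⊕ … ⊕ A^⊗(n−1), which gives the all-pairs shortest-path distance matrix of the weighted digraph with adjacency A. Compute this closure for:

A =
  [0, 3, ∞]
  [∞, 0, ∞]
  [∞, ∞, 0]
Closure =
  [0, 3, ∞]
  [∞, 0, ∞]
  [∞, ∞, 0]

This is the Floyd-Warshall all-pairs shortest-path computation. For each intermediate vertex k = 0, 1, …, 2, update dist[i][j] ← min(dist[i][j], dist[i][k] + dist[k][j]). The final matrix gives, for each (i, j), the minimum total weight of any directed path from i to j (possibly empty when i = j).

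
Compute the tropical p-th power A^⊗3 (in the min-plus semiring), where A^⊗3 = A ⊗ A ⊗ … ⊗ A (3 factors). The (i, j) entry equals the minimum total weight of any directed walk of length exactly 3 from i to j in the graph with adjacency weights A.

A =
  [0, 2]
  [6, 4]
A^⊗3 =
  [0, 2]
  [6, 8]

Each entry (A^⊗3)_ij equals the minimum over all length-3 walks i = v_0 → v_1 → … → v_3 = j of Σ_t A[v_t][v_{t+1}]. For example, for (i, j) = (0, 1) we minimise over 4 possible intermediate vertex sequences; the minimum is 2, attained along the walk 0 → 0 → 0 → 1.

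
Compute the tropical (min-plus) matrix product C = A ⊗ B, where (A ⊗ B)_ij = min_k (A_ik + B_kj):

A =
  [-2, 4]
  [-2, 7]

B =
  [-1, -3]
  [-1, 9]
A ⊗ B =
  [-3, -5]
  [-3, -5]

Apply the min-plus product entry-by-entry:
  C[0][0] = min over k of (A[0][0] + B[0][0] = -2 + -1 = -3, A[0][1] + B[1][0] = 4 + -1 = 3) = -3 (attained at k = 0)
  C[0][1] = min over k of (A[0][0] + B[0][1] = -2 + -3 = -5, A[0][1] + B[1][1] = 4 + 9 = 13) = -5 (attained at k = 0)
  C[1][0] = min over k of (A[1][0] + B[0][0] = -2 + -1 = -3, A[1][1] + B[1][0] = 7 + -1 = 6) = -3 (attained at k = 0)
  C[1][1] = min over k of (A[1][0] + B[0][1] = -2 + -3 = -5, A[1][1] + B[1][1] = 7 + 9 = 16) = -5 (attained at k = 0)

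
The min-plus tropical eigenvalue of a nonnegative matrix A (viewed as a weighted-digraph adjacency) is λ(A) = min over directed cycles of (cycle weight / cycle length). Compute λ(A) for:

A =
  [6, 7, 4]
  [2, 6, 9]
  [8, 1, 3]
λ(A) = 7/3

Enumerate directed cycles and compute their means (weight / length). Sample:
  cycle 0 → 0: weight = 6, length = 1, mean = 6/1 ≈ 6.000
  cycle 1 → 1: weight = 6, length = 1, mean = 6/1 ≈ 6.000
  cycle 2 → 2: weight = 3, length = 1, mean = 3/1 ≈ 3.000
  cycle 0 → 1 → 0: weight = 9, length = 2, mean = 9/2 ≈ 4.500
  cycle 0 → 2 → 0: weight = 12, length = 2, mean = 12/2 ≈ 6.000
  cycle 1 → 0 → 1: weight = 9, length = 2, mean = 9/2 ≈ 4.500
Minimum mean = 2.333, attained e.g. along the cycle 0 → 2 → 1 → 0 with weight 7 and length 3. So λ(A) = 7/3 = 7/3.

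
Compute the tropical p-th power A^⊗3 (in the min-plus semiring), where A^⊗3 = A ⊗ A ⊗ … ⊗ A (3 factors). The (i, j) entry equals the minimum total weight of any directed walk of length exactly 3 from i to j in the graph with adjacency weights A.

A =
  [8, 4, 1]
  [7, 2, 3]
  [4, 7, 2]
A^⊗3 =
  [7, 8, 5]
  [9, 6, 7]
  [8, 10, 6]

Each entry (A^⊗3)_ij equals the minimum over all length-3 walks i = v_0 → v_1 → … → v_3 = j of Σ_t A[v_t][v_{t+1}]. For example, for (i, j) = (0, 2) we minimise over 9 possible intermediate vertex sequences; the minimum is 5, attained along the walk 0 → 2 → 2 → 2.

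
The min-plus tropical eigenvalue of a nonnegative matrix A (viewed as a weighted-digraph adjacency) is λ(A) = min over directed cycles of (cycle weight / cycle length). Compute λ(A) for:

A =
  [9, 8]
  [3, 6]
λ(A) = 11/2

Enumerate directed cycles and compute their means (weight / length). Sample:
  cycle 0 → 0: weight = 9, length = 1, mean = 9/1 ≈ 9.000
  cycle 1 → 1: weight = 6, length = 1, mean = 6/1 ≈ 6.000
  cycle 0 → 1 → 0: weight = 11, length = 2, mean = 11/2 ≈ 5.500
  cycle 1 → 0 → 1: weight = 11, length = 2, mean = 11/2 ≈ 5.500
Minimum mean = 5.500, attained e.g. along the cycle 0 → 1 → 0 with weight 11 and length 2. So λ(A) = 11/2 = 11/2.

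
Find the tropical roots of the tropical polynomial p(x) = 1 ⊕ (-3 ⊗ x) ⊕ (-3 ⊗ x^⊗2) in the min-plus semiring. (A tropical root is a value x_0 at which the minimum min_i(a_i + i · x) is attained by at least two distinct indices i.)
Roots: {0, 4}

Each tropical root is a break point of the lower envelope of the lines y = a_i + i · x (there are 3 lines, with slopes 0, 1, ..., 2). Only the lines that attain the minimum somewhere contribute to roots; other lines are dominated. Here the surviving (envelope) indices are i = 2, i = 1, i = 0.
Intersections between consecutive envelope lines give the roots: for adjacent envelope indices i < j the intersection is x = (a_i − a_j) / (j − i). Reading off the sorted break points: {0, 4}.
Verification: at each break x_0, at least two indices attain the minimum of min_i(a_i + i · x_0).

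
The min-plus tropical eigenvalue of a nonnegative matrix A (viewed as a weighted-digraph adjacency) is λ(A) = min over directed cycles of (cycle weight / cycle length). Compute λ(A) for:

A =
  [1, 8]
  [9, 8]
λ(A) = 1

Enumerate directed cycles and compute their means (weight / length). Sample:
  cycle 0 → 0: weight = 1, length = 1, mean = 1/1 ≈ 1.000
  cycle 1 → 1: weight = 8, length = 1, mean = 8/1 ≈ 8.000
  cycle 0 → 1 → 0: weight = 17, length = 2, mean = 17/2 ≈ 8.500
  cycle 1 → 0 → 1: weight = 17, length = 2, mean = 17/2 ≈ 8.500
Minimum mean = 1.000, attained e.g. along the cycle 0 → 0 with weight 1 and length 1. So λ(A) = 1/1 = 1.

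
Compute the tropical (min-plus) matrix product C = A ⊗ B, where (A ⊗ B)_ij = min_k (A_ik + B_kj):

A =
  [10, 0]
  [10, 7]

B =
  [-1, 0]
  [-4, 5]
A ⊗ B =
  [-4, 5]
  [3, 10]

Apply the min-plus product entry-by-entry:
  C[0][0] = min over k of (A[0][0] + B[0][0] = 10 + -1 = 9, A[0][1] + B[1][0] = 0 + -4 = -4) = -4 (attained at k = 1)
  C[0][1] = min over k of (A[0][0] + B[0][1] = 10 + 0 = 10, A[0][1] + B[1][1] = 0 + 5 = 5) = 5 (attained at k = 1)
  C[1][0] = min over k of (A[1][0] + B[0][0] = 10 + -1 = 9, A[1][1] + B[1][0] = 7 + -4 = 3) = 3 (attained at k = 1)
  C[1][1] = min over k of (A[1][0] + B[0][1] = 10 + 0 = 10, A[1][1] + B[1][1] = 7 + 5 = 12) = 10 (attained at k = 0)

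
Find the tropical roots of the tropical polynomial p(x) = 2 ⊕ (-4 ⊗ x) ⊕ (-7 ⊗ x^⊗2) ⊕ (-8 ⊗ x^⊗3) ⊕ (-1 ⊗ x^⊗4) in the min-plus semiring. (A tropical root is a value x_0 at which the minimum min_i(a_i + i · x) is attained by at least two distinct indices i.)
Roots: {-7, 1, 3, 6}

Each tropical root is a break point of the lower envelope of the lines y = a_i + i · x (there are 5 lines, with slopes 0, 1, ..., 4). Only the lines that attain the minimum somewhere contribute to roots; other lines are dominated. Here the surviving (envelope) indices are i = 4, i = 3, i = 2, i = 1, i = 0.
Intersections between consecutive envelope lines give the roots: for adjacent envelope indices i < j the intersection is x = (a_i − a_j) / (j − i). Reading off the sorted break points: {-7, 1, 3, 6}.
Verification: at each break x_0, at least two indices attain the minimum of min_i(a_i + i · x_0).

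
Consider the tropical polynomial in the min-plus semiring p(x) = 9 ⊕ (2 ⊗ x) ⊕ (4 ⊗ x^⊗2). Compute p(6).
p(6) = 8

A tropical monomial a ⊗ x^⊗i evaluates to a + i · x. Evaluating each term at x = 6:
  Term 0 contributes 9 + 0 · 6 = 9
  Term 1 contributes 2 + 1 · 6 = 8
  Term 2 contributes 4 + 2 · 6 = 16
p(6) = ⊕ of these = min[9, 8, 16] = 8.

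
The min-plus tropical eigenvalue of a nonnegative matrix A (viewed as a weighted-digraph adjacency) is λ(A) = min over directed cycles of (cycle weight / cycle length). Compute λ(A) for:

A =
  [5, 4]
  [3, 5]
λ(A) = 7/2

Enumerate directed cycles and compute their means (weight / length). Sample:
  cycle 0 → 0: weight = 5, length = 1, mean = 5/1 ≈ 5.000
  cycle 1 → 1: weight = 5, length = 1, mean = 5/1 ≈ 5.000
  cycle 0 → 1 → 0: weight = 7, length = 2, mean = 7/2 ≈ 3.500
  cycle 1 → 0 → 1: weight = 7, length = 2, mean = 7/2 ≈ 3.500
Minimum mean = 3.500, attained e.g. along the cycle 0 → 1 → 0 with weight 7 and length 2. So λ(A) = 7/2 = 7/2.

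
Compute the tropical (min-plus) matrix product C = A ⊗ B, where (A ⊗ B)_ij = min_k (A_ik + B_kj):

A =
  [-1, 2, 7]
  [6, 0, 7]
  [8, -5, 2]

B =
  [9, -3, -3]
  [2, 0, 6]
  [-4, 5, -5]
A ⊗ B =
  [3, -4, -4]
  [2, 0, 2]
  [-3, -5, -3]

Apply the min-plus product entry-by-entry:
  C[0][0] = min over k of (A[0][0] + B[0][0] = -1 + 9 = 8, A[0][1] + B[1][0] = 2 + 2 = 4, A[0][2] + B[2][0] = 7 + -4 = 3) = 3 (attained at k = 2)
  C[0][1] = min over k of (A[0][0] + B[0][1] = -1 + -3 = -4, A[0][1] + B[1][1] = 2 + 0 = 2, A[0][2] + B[2][1] = 7 + 5 = 12) = -4 (attained at k = 0)
  C[0][2] = min over k of (A[0][0] + B[0][2] = -1 + -3 = -4, A[0][1] + B[1][2] = 2 + 6 = 8, A[0][2] + B[2][2] = 7 + -5 = 2) = -4 (attained at k = 0)
  C[1][0] = min over k of (A[1][0] + B[0][0] = 6 + 9 = 15, A[1][1] + B[1][0] = 0 + 2 = 2, A[1][2] + B[2][0] = 7 + -4 = 3) = 2 (attained at k = 1)
  C[1][1] = min over k of (A[1][0] + B[0][1] = 6 + -3 = 3, A[1][1] + B[1][1] = 0 + 0 = 0, A[1][2] + B[2][1] = 7 + 5 = 12) = 0 (attained at k = 1)
  C[1][2] = min over k of (A[1][0] + B[0][2] = 6 + -3 = 3, A[1][1] + B[1][2] = 0 + 6 = 6, A[1][2] + B[2][2] = 7 + -5 = 2) = 2 (attained at k = 2)
  C[2][0] = min over k of (A[2][0] + B[0][0] = 8 + 9 = 17, A[2][1] + B[1][0] = -5 + 2 = -3, A[2][2] + B[2][0] = 2 + -4 = -2) = -3 (attained at k = 1)
  C[2][1] = min over k of (A[2][0] + B[0][1] = 8 + -3 = 5, A[2][1] + B[1][1] = -5 + 0 = -5, A[2][2] + B[2][1] = 2 + 5 = 7) = -5 (attained at k = 1)
  C[2][2] = min over k of (A[2][0] + B[0][2] = 8 + -3 = 5, A[2][1] + B[1][2] = -5 + 6 = 1, A[2][2] + B[2][2] = 2 + -5 = -3) = -3 (attained at k = 2)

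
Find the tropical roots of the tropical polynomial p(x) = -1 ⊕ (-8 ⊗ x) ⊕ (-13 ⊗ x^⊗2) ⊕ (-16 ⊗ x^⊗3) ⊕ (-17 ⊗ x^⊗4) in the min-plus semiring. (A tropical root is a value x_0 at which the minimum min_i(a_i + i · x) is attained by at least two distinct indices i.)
Roots: {1, 3, 5, 7}

Each tropical root is a break point of the lower envelope of the lines y = a_i + i · x (there are 5 lines, with slopes 0, 1, ..., 4). Only the lines that attain the minimum somewhere contribute to roots; other lines are dominated. Here the surviving (envelope) indices are i = 4, i = 3, i = 2, i = 1, i = 0.
Intersections between consecutive envelope lines give the roots: for adjacent envelope indices i < j the intersection is x = (a_i − a_j) / (j − i). Reading off the sorted break points: {1, 3, 5, 7}.
Verification: at each break x_0, at least two indices attain the minimum of min_i(a_i + i · x_0).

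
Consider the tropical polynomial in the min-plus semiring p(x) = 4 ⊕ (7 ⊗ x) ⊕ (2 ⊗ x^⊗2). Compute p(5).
p(5) = 4

A tropical monomial a ⊗ x^⊗i evaluates to a + i · x. Evaluating each term at x = 5:
  Term 0 contributes 4 + 0 · 5 = 4
  Term 1 contributes 7 + 1 · 5 = 12
  Term 2 contributes 2 + 2 · 5 = 12
p(5) = ⊕ of these = min[4, 12, 12] = 4.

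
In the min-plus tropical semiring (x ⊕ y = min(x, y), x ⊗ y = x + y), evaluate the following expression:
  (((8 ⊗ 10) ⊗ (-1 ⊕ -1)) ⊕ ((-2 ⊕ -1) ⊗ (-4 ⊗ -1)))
(((8 ⊗ 10) ⊗ (-1 ⊕ -1)) ⊕ ((-2 ⊕ -1) ⊗ (-4 ⊗ -1))) = -7

Expand innermost to outermost. Recall ⊕ takes the minimum of its arguments and ⊗ takes their sum. Working out the expression (((8 ⊗ 10) ⊗ (-1 ⊕ -1)) ⊕ ((-2 ⊕ -1) ⊗ (-4 ⊗ -1))) gives -7.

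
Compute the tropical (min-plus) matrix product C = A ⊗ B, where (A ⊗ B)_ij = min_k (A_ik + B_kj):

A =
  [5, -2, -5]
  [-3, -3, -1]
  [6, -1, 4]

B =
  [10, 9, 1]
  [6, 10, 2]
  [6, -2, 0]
A ⊗ B =
  [1, -7, -5]
  [3, -3, -2]
  [5, 2, 1]

Apply the min-plus product entry-by-entry:
  C[0][0] = min over k of (A[0][0] + B[0][0] = 5 + 10 = 15, A[0][1] + B[1][0] = -2 + 6 = 4, A[0][2] + B[2][0] = -5 + 6 = 1) = 1 (attained at k = 2)
  C[0][1] = min over k of (A[0][0] + B[0][1] = 5 + 9 = 14, A[0][1] + B[1][1] = -2 + 10 = 8, A[0][2] + B[2][1] = -5 + -2 = -7) = -7 (attained at k = 2)
  C[0][2] = min over k of (A[0][0] + B[0][2] = 5 + 1 = 6, A[0][1] + B[1][2] = -2 + 2 = 0, A[0][2] + B[2][2] = -5 + 0 = -5) = -5 (attained at k = 2)
  C[1][0] = min over k of (A[1][0] + B[0][0] = -3 + 10 = 7, A[1][1] + B[1][0] = -3 + 6 = 3, A[1][2] + B[2][0] = -1 + 6 = 5) = 3 (attained at k = 1)
  C[1][1] = min over k of (A[1][0] + B[0][1] = -3 + 9 = 6, A[1][1] + B[1][1] = -3 + 10 = 7, A[1][2] + B[2][1] = -1 + -2 = -3) = -3 (attained at k = 2)
  C[1][2] = min over k of (A[1][0] + B[0][2] = -3 + 1 = -2, A[1][1] + B[1][2] = -3 + 2 = -1, A[1][2] + B[2][2] = -1 + 0 = -1) = -2 (attained at k = 0)
  C[2][0] = min over k of (A[2][0] + B[0][0] = 6 + 10 = 16, A[2][1] + B[1][0] = -1 + 6 = 5, A[2][2] + B[2][0] = 4 + 6 = 10) = 5 (attained at k = 1)
  C[2][1] = min over k of (A[2][0] + B[0][1] = 6 + 9 = 15, A[2][1] + B[1][1] = -1 + 10 = 9, A[2][2] + B[2][1] = 4 + -2 = 2) = 2 (attained at k = 2)
  C[2][2] = min over k of (A[2][0] + B[0][2] = 6 + 1 = 7, A[2][1] + B[1][2] = -1 + 2 = 1, A[2][2] + B[2][2] = 4 + 0 = 4) = 1 (attained at k = 1)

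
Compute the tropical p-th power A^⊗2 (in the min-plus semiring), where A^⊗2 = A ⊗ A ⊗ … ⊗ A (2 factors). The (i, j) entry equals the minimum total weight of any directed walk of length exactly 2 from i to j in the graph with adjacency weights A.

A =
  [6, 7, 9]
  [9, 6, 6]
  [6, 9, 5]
A^⊗2 =
  [12, 13, 13]
  [12, 12, 11]
  [11, 13, 10]

Each entry (A^⊗2)_ij equals the minimum over all length-2 walks i = v_0 → v_1 → … → v_2 = j of Σ_t A[v_t][v_{t+1}]. For example, for (i, j) = (0, 2) we minimise over 3 possible intermediate vertex sequences; the minimum is 13, attained along the walk 0 → 1 → 2.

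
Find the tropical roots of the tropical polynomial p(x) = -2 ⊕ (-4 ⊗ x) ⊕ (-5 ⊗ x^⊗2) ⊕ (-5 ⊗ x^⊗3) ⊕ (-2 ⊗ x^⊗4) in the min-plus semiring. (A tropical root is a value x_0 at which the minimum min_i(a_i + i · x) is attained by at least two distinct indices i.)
Roots: {-3, 0, 1, 2}

Each tropical root is a break point of the lower envelope of the lines y = a_i + i · x (there are 5 lines, with slopes 0, 1, ..., 4). Only the lines that attain the minimum somewhere contribute to roots; other lines are dominated. Here the surviving (envelope) indices are i = 4, i = 3, i = 2, i = 1, i = 0.
Intersections between consecutive envelope lines give the roots: for adjacent envelope indices i < j the intersection is x = (a_i − a_j) / (j − i). Reading off the sorted break points: {-3, 0, 1, 2}.
Verification: at each break x_0, at least two indices attain the minimum of min_i(a_i + i · x_0).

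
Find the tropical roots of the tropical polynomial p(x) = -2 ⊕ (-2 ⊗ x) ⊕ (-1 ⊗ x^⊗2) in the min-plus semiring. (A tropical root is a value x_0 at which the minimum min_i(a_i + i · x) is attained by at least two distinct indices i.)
Roots: {-1, 0}

Each tropical root is a break point of the lower envelope of the lines y = a_i + i · x (there are 3 lines, with slopes 0, 1, ..., 2). Only the lines that attain the minimum somewhere contribute to roots; other lines are dominated. Here the surviving (envelope) indices are i = 2, i = 1, i = 0.
Intersections between consecutive envelope lines give the roots: for adjacent envelope indices i < j the intersection is x = (a_i − a_j) / (j − i). Reading off the sorted break points: {-1, 0}.
Verification: at each break x_0, at least two indices attain the minimum of min_i(a_i + i · x_0).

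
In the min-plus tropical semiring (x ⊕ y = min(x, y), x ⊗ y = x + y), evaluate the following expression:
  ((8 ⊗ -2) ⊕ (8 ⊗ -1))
((8 ⊗ -2) ⊕ (8 ⊗ -1)) = 6

Expand innermost to outermost. Recall ⊕ takes the minimum of its arguments and ⊗ takes their sum. Working out the expression ((8 ⊗ -2) ⊕ (8 ⊗ -1)) gives 6.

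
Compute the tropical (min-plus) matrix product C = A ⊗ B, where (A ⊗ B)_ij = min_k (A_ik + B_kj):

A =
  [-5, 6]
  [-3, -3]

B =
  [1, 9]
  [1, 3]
A ⊗ B =
  [-4, 4]
  [-2, 0]

Apply the min-plus product entry-by-entry:
  C[0][0] = min over k of (A[0][0] + B[0][0] = -5 + 1 = -4, A[0][1] + B[1][0] = 6 + 1 = 7) = -4 (attained at k = 0)
  C[0][1] = min over k of (A[0][0] + B[0][1] = -5 + 9 = 4, A[0][1] + B[1][1] = 6 + 3 = 9) = 4 (attained at k = 0)
  C[1][0] = min over k of (A[1][0] + B[0][0] = -3 + 1 = -2, A[1][1] + B[1][0] = -3 + 1 = -2) = -2 (attained at k = 0)
  C[1][1] = min over k of (A[1][0] + B[0][1] = -3 + 9 = 6, A[1][1] + B[1][1] = -3 + 3 = 0) = 0 (attained at k = 1)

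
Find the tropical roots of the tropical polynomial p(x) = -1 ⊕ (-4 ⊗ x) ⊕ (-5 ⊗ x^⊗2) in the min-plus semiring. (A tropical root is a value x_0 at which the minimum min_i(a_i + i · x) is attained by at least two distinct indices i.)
Roots: {1, 3}

Each tropical root is a break point of the lower envelope of the lines y = a_i + i · x (there are 3 lines, with slopes 0, 1, ..., 2). Only the lines that attain the minimum somewhere contribute to roots; other lines are dominated. Here the surviving (envelope) indices are i = 2, i = 1, i = 0.
Intersections between consecutive envelope lines give the roots: for adjacent envelope indices i < j the intersection is x = (a_i − a_j) / (j − i). Reading off the sorted break points: {1, 3}.
Verification: at each break x_0, at least two indices attain the minimum of min_i(a_i + i · x_0).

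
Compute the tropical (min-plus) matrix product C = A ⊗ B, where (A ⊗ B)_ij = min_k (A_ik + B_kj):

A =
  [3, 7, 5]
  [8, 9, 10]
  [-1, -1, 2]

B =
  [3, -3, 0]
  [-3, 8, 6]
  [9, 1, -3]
A ⊗ B =
  [4, 0, 2]
  [6, 5, 7]
  [-4, -4, -1]

Apply the min-plus product entry-by-entry:
  C[0][0] = min over k of (A[0][0] + B[0][0] = 3 + 3 = 6, A[0][1] + B[1][0] = 7 + -3 = 4, A[0][2] + B[2][0] = 5 + 9 = 14) = 4 (attained at k = 1)
  C[0][1] = min over k of (A[0][0] + B[0][1] = 3 + -3 = 0, A[0][1] + B[1][1] = 7 + 8 = 15, A[0][2] + B[2][1] = 5 + 1 = 6) = 0 (attained at k = 0)
  C[0][2] = min over k of (A[0][0] + B[0][2] = 3 + 0 = 3, A[0][1] + B[1][2] = 7 + 6 = 13, A[0][2] + B[2][2] = 5 + -3 = 2) = 2 (attained at k = 2)
  C[1][0] = min over k of (A[1][0] + B[0][0] = 8 + 3 = 11, A[1][1] + B[1][0] = 9 + -3 = 6, A[1][2] + B[2][0] = 10 + 9 = 19) = 6 (attained at k = 1)
  C[1][1] = min over k of (A[1][0] + B[0][1] = 8 + -3 = 5, A[1][1] + B[1][1] = 9 + 8 = 17, A[1][2] + B[2][1] = 10 + 1 = 11) = 5 (attained at k = 0)
  C[1][2] = min over k of (A[1][0] + B[0][2] = 8 + 0 = 8, A[1][1] + B[1][2] = 9 + 6 = 15, A[1][2] + B[2][2] = 10 + -3 = 7) = 7 (attained at k = 2)
  C[2][0] = min over k of (A[2][0] + B[0][0] = -1 + 3 = 2, A[2][1] + B[1][0] = -1 + -3 = -4, A[2][2] + B[2][0] = 2 + 9 = 11) = -4 (attained at k = 1)
  C[2][1] = min over k of (A[2][0] + B[0][1] = -1 + -3 = -4, A[2][1] + B[1][1] = -1 + 8 = 7, A[2][2] + B[2][1] = 2 + 1 = 3) = -4 (attained at k = 0)
  C[2][2] = min over k of (A[2][0] + B[0][2] = -1 + 0 = -1, A[2][1] + B[1][2] = -1 + 6 = 5, A[2][2] + B[2][2] = 2 + -3 = -1) = -1 (attained at k = 0)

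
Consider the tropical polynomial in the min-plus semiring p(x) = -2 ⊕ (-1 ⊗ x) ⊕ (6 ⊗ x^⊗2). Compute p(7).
p(7) = -2

A tropical monomial a ⊗ x^⊗i evaluates to a + i · x. Evaluating each term at x = 7:
  Term 0 contributes -2 + 0 · 7 = -2
  Term 1 contributes -1 + 1 · 7 = 6
  Term 2 contributes 6 + 2 · 7 = 20
p(7) = ⊕ of these = min[-2, 6, 20] = -2.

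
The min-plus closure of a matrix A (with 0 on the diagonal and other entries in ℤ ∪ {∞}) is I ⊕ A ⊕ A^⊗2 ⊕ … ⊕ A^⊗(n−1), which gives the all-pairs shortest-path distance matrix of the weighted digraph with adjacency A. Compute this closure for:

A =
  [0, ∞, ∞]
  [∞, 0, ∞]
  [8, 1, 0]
Closure =
  [0, ∞, ∞]
  [∞, 0, ∞]
  [8, 1, 0]

This is the Floyd-Warshall all-pairs shortest-path computation. For each intermediate vertex k = 0, 1, …, 2, update dist[i][j] ← min(dist[i][j], dist[i][k] + dist[k][j]). The final matrix gives, for each (i, j), the minimum total weight of any directed path from i to j (possibly empty when i = j).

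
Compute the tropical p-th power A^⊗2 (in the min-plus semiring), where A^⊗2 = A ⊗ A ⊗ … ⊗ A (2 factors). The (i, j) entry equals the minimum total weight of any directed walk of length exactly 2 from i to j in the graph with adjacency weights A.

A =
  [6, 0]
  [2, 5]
A^⊗2 =
  [2, 5]
  [7, 2]

Each entry (A^⊗2)_ij equals the minimum over all length-2 walks i = v_0 → v_1 → … → v_2 = j of Σ_t A[v_t][v_{t+1}]. For example, for (i, j) = (0, 1) we minimise over 2 possible intermediate vertex sequences; the minimum is 5, attained along the walk 0 → 1 → 1.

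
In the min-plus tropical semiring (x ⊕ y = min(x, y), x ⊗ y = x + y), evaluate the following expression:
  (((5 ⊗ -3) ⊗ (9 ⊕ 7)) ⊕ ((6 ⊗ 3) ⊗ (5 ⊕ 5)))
(((5 ⊗ -3) ⊗ (9 ⊕ 7)) ⊕ ((6 ⊗ 3) ⊗ (5 ⊕ 5))) = 9

Expand innermost to outermost. Recall ⊕ takes the minimum of its arguments and ⊗ takes their sum. Working out the expression (((5 ⊗ -3) ⊗ (9 ⊕ 7)) ⊕ ((6 ⊗ 3) ⊗ (5 ⊕ 5))) gives 9.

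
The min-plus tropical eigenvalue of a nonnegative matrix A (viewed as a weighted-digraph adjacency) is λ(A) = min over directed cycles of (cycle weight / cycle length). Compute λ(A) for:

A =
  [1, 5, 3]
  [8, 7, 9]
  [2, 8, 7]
λ(A) = 1

Enumerate directed cycles and compute their means (weight / length). Sample:
  cycle 0 → 0: weight = 1, length = 1, mean = 1/1 ≈ 1.000
  cycle 1 → 1: weight = 7, length = 1, mean = 7/1 ≈ 7.000
  cycle 2 → 2: weight = 7, length = 1, mean = 7/1 ≈ 7.000
  cycle 0 → 1 → 0: weight = 13, length = 2, mean = 13/2 ≈ 6.500
  cycle 0 → 2 → 0: weight = 5, length = 2, mean = 5/2 ≈ 2.500
  cycle 1 → 0 → 1: weight = 13, length = 2, mean = 13/2 ≈ 6.500
Minimum mean = 1.000, attained e.g. along the cycle 0 → 0 with weight 1 and length 1. So λ(A) = 1/1 = 1.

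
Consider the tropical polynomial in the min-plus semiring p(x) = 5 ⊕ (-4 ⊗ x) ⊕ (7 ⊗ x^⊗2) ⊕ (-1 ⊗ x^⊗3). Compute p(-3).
p(-3) = -10

A tropical monomial a ⊗ x^⊗i evaluates to a + i · x. Evaluating each term at x = -3:
  Term 0 contributes 5 + 0 · -3 = 5
  Term 1 contributes -4 + 1 · -3 = -7
  Term 2 contributes 7 + 2 · -3 = 1
  Term 3 contributes -1 + 3 · -3 = -10
p(-3) = ⊕ of these = min[5, -7, 1, -10] = -10.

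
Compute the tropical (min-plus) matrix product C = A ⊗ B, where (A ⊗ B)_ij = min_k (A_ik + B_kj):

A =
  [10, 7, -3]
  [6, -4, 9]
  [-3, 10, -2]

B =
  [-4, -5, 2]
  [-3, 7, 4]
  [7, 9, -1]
A ⊗ B =
  [4, 5, -4]
  [-7, 1, 0]
  [-7, -8, -3]

Apply the min-plus product entry-by-entry:
  C[0][0] = min over k of (A[0][0] + B[0][0] = 10 + -4 = 6, A[0][1] + B[1][0] = 7 + -3 = 4, A[0][2] + B[2][0] = -3 + 7 = 4) = 4 (attained at k = 1)
  C[0][1] = min over k of (A[0][0] + B[0][1] = 10 + -5 = 5, A[0][1] + B[1][1] = 7 + 7 = 14, A[0][2] + B[2][1] = -3 + 9 = 6) = 5 (attained at k = 0)
  C[0][2] = min over k of (A[0][0] + B[0][2] = 10 + 2 = 12, A[0][1] + B[1][2] = 7 + 4 = 11, A[0][2] + B[2][2] = -3 + -1 = -4) = -4 (attained at k = 2)
  C[1][0] = min over k of (A[1][0] + B[0][0] = 6 + -4 = 2, A[1][1] + B[1][0] = -4 + -3 = -7, A[1][2] + B[2][0] = 9 + 7 = 16) = -7 (attained at k = 1)
  C[1][1] = min over k of (A[1][0] + B[0][1] = 6 + -5 = 1, A[1][1] + B[1][1] = -4 + 7 = 3, A[1][2] + B[2][1] = 9 + 9 = 18) = 1 (attained at k = 0)
  C[1][2] = min over k of (A[1][0] + B[0][2] = 6 + 2 = 8, A[1][1] + B[1][2] = -4 + 4 = 0, A[1][2] + B[2][2] = 9 + -1 = 8) = 0 (attained at k = 1)
  C[2][0] = min over k of (A[2][0] + B[0][0] = -3 + -4 = -7, A[2][1] + B[1][0] = 10 + -3 = 7, A[2][2] + B[2][0] = -2 + 7 = 5) = -7 (attained at k = 0)
  C[2][1] = min over k of (A[2][0] + B[0][1] = -3 + -5 = -8, A[2][1] + B[1][1] = 10 + 7 = 17, A[2][2] + B[2][1] = -2 + 9 = 7) = -8 (attained at k = 0)
  C[2][2] = min over k of (A[2][0] + B[0][2] = -3 + 2 = -1, A[2][1] + B[1][2] = 10 + 4 = 14, A[2][2] + B[2][2] = -2 + -1 = -3) = -3 (attained at k = 2)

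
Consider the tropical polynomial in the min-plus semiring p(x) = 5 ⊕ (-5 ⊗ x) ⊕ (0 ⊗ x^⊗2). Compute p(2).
p(2) = -3

A tropical monomial a ⊗ x^⊗i evaluates to a + i · x. Evaluating each term at x = 2:
  Term 0 contributes 5 + 0 · 2 = 5
  Term 1 contributes -5 + 1 · 2 = -3
  Term 2 contributes 0 + 2 · 2 = 4
p(2) = ⊕ of these = min[5, -3, 4] = -3.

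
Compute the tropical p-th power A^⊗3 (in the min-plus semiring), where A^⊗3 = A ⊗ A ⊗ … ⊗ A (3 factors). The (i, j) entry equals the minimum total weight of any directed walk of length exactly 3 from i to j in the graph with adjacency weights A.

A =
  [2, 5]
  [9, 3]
A^⊗3 =
  [6, 9]
  [13, 9]

Each entry (A^⊗3)_ij equals the minimum over all length-3 walks i = v_0 → v_1 → … → v_3 = j of Σ_t A[v_t][v_{t+1}]. For example, for (i, j) = (0, 1) we minimise over 4 possible intermediate vertex sequences; the minimum is 9, attained along the walk 0 → 0 → 0 → 1.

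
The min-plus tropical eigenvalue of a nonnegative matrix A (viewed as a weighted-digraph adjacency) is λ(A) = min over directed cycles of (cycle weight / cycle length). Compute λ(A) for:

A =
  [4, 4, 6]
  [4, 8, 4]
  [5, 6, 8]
λ(A) = 4

Enumerate directed cycles and compute their means (weight / length). Sample:
  cycle 0 → 0: weight = 4, length = 1, mean = 4/1 ≈ 4.000
  cycle 1 → 1: weight = 8, length = 1, mean = 8/1 ≈ 8.000
  cycle 2 → 2: weight = 8, length = 1, mean = 8/1 ≈ 8.000
  cycle 0 → 1 → 0: weight = 8, length = 2, mean = 8/2 ≈ 4.000
  cycle 0 → 2 → 0: weight = 11, length = 2, mean = 11/2 ≈ 5.500
  cycle 1 → 0 → 1: weight = 8, length = 2, mean = 8/2 ≈ 4.000
Minimum mean = 4.000, attained e.g. along the cycle 0 → 0 with weight 4 and length 1. So λ(A) = 4/1 = 4.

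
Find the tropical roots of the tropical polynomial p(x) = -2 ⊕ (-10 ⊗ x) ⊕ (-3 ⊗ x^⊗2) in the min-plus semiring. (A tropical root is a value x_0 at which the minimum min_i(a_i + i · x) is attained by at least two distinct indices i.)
Roots: {-7, 8}

Each tropical root is a break point of the lower envelope of the lines y = a_i + i · x (there are 3 lines, with slopes 0, 1, ..., 2). Only the lines that attain the minimum somewhere contribute to roots; other lines are dominated. Here the surviving (envelope) indices are i = 2, i = 1, i = 0.
Intersections between consecutive envelope lines give the roots: for adjacent envelope indices i < j the intersection is x = (a_i − a_j) / (j − i). Reading off the sorted break points: {-7, 8}.
Verification: at each break x_0, at least two indices attain the minimum of min_i(a_i + i · x_0).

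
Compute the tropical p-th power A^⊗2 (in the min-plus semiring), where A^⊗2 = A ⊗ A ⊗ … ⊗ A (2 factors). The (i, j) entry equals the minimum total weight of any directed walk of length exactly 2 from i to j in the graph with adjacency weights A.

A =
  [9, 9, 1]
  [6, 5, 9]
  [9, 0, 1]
A^⊗2 =
  [10, 1, 2]
  [11, 9, 7]
  [6, 1, 2]

Each entry (A^⊗2)_ij equals the minimum over all length-2 walks i = v_0 → v_1 → … → v_2 = j of Σ_t A[v_t][v_{t+1}]. For example, for (i, j) = (0, 2) we minimise over 3 possible intermediate vertex sequences; the minimum is 2, attained along the walk 0 → 2 → 2.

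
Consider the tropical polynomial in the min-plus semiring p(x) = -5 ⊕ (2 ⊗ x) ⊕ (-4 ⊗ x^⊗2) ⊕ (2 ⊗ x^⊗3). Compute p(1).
p(1) = -5

A tropical monomial a ⊗ x^⊗i evaluates to a + i · x. Evaluating each term at x = 1:
  Term 0 contributes -5 + 0 · 1 = -5
  Term 1 contributes 2 + 1 · 1 = 3
  Term 2 contributes -4 + 2 · 1 = -2
  Term 3 contributes 2 + 3 · 1 = 5
p(1) = ⊕ of these = min[-5, 3, -2, 5] = -5.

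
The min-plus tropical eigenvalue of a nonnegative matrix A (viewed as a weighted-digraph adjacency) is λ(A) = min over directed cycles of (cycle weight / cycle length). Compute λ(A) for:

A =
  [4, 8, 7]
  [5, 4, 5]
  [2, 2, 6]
λ(A) = 7/2

Enumerate directed cycles and compute their means (weight / length). Sample:
  cycle 0 → 0: weight = 4, length = 1, mean = 4/1 ≈ 4.000
  cycle 1 → 1: weight = 4, length = 1, mean = 4/1 ≈ 4.000
  cycle 2 → 2: weight = 6, length = 1, mean = 6/1 ≈ 6.000
  cycle 0 → 1 → 0: weight = 13, length = 2, mean = 13/2 ≈ 6.500
  cycle 0 → 2 → 0: weight = 9, length = 2, mean = 9/2 ≈ 4.500
  cycle 1 → 0 → 1: weight = 13, length = 2, mean = 13/2 ≈ 6.500
Minimum mean = 3.500, attained e.g. along the cycle 1 → 2 → 1 with weight 7 and length 2. So λ(A) = 7/2 = 7/2.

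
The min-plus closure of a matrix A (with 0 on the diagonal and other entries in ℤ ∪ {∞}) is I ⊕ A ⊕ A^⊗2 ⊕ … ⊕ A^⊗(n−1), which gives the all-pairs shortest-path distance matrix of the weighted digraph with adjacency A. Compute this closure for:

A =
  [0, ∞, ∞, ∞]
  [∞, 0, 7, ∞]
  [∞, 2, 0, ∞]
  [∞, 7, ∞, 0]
Closure =
  [0, ∞, ∞, ∞]
  [∞, 0, 7, ∞]
  [∞, 2, 0, ∞]
  [∞, 7, 14, 0]

This is the Floyd-Warshall all-pairs shortest-path computation. For each intermediate vertex k = 0, 1, …, 3, update dist[i][j] ← min(dist[i][j], dist[i][k] + dist[k][j]). The final matrix gives, for each (i, j), the minimum total weight of any directed path from i to j (possibly empty when i = j).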